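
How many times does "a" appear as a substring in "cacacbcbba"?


Searching for "a" in "cacacbcbba"
Scanning each position:
  Position 0: "c" => no
  Position 1: "a" => MATCH
  Position 2: "c" => no
  Position 3: "a" => MATCH
  Position 4: "c" => no
  Position 5: "b" => no
  Position 6: "c" => no
  Position 7: "b" => no
  Position 8: "b" => no
  Position 9: "a" => MATCH
Total occurrences: 3

3


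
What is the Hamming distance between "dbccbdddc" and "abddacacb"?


Comparing "dbccbdddc" and "abddacacb" position by position:
  Position 0: 'd' vs 'a' => differ
  Position 1: 'b' vs 'b' => same
  Position 2: 'c' vs 'd' => differ
  Position 3: 'c' vs 'd' => differ
  Position 4: 'b' vs 'a' => differ
  Position 5: 'd' vs 'c' => differ
  Position 6: 'd' vs 'a' => differ
  Position 7: 'd' vs 'c' => differ
  Position 8: 'c' vs 'b' => differ
Total differences (Hamming distance): 8

8


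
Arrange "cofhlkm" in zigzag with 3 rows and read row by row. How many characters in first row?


Zigzag "cofhlkm" into 3 rows:
Placing characters:
  'c' => row 0
  'o' => row 1
  'f' => row 2
  'h' => row 1
  'l' => row 0
  'k' => row 1
  'm' => row 2
Rows:
  Row 0: "cl"
  Row 1: "ohk"
  Row 2: "fm"
First row length: 2

2


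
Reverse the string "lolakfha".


Input: lolakfha
Reading characters right to left:
  Position 7: 'a'
  Position 6: 'h'
  Position 5: 'f'
  Position 4: 'k'
  Position 3: 'a'
  Position 2: 'l'
  Position 1: 'o'
  Position 0: 'l'
Reversed: ahfkalol

ahfkalol


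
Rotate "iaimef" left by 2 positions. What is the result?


Input: "iaimef", rotate left by 2
First 2 characters: "ia"
Remaining characters: "imef"
Concatenate remaining + first: "imef" + "ia" = "imefia"

imefia


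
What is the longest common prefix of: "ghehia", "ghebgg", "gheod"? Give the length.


Words: ghehia, ghebgg, gheod
  Position 0: all 'g' => match
  Position 1: all 'h' => match
  Position 2: all 'e' => match
  Position 3: ('h', 'b', 'o') => mismatch, stop
LCP = "ghe" (length 3)

3


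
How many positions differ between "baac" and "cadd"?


Comparing "baac" and "cadd" position by position:
  Position 0: 'b' vs 'c' => DIFFER
  Position 1: 'a' vs 'a' => same
  Position 2: 'a' vs 'd' => DIFFER
  Position 3: 'c' vs 'd' => DIFFER
Positions that differ: 3

3


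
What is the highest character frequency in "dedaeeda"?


Input: dedaeeda
Character counts:
  'a': 2
  'd': 3
  'e': 3
Maximum frequency: 3

3


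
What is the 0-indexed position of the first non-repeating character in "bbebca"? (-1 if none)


Input: bbebca
Character frequencies:
  'a': 1
  'b': 3
  'c': 1
  'e': 1
Scanning left to right for freq == 1:
  Position 0 ('b'): freq=3, skip
  Position 1 ('b'): freq=3, skip
  Position 2 ('e'): unique! => answer = 2

2


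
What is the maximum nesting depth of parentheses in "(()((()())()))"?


Input: "(()((()())()))"
Tracking depth:
  Position 0 '(': depth becomes 1
  Position 1 '(': depth becomes 2
  Position 2 ')': depth becomes 1
  Position 3 '(': depth becomes 2
  Position 4 '(': depth becomes 3
  Position 5 '(': depth becomes 4
  Position 6 ')': depth becomes 3
  Position 7 '(': depth becomes 4
  Position 8 ')': depth becomes 3
  Position 9 ')': depth becomes 2
  Position 10 '(': depth becomes 3
  Position 11 ')': depth becomes 2
  Position 12 ')': depth becomes 1
  Position 13 ')': depth becomes 0
Maximum depth reached: 4

4


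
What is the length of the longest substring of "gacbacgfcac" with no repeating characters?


Input: "gacbacgfcac"
Sliding window (track last position of each char):
  Position 0 ('g'): window [0,0] length 1 -- new best
  Position 1 ('a'): window [0,1] length 2 -- new best
  Position 2 ('c'): window [0,2] length 3 -- new best
  Position 3 ('b'): window [0,3] length 4 -- new best
  Position 4 ('a'): repeat (last at 1), move window start to 2
  Position 4 ('a'): window [2,4] length 3
  Position 5 ('c'): repeat (last at 2), move window start to 3
  Position 5 ('c'): window [3,5] length 3
  Position 6 ('g'): window [3,6] length 4
  Position 7 ('f'): window [3,7] length 5 -- new best
  Position 8 ('c'): repeat (last at 5), move window start to 6
  Position 8 ('c'): window [6,8] length 3
  Position 9 ('a'): window [6,9] length 4
  Position 10 ('c'): repeat (last at 8), move window start to 9
  Position 10 ('c'): window [9,10] length 2
Longest substring with no repeats: "bacgf" with length 5

5


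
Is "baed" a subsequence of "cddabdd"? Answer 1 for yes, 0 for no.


Check if "baed" is a subsequence of "cddabdd"
Greedy scan:
  Position 0 ('c'): no match needed
  Position 1 ('d'): no match needed
  Position 2 ('d'): no match needed
  Position 3 ('a'): no match needed
  Position 4 ('b'): matches sub[0] = 'b'
  Position 5 ('d'): no match needed
  Position 6 ('d'): no match needed
Only matched 1/4 characters => not a subsequence

0


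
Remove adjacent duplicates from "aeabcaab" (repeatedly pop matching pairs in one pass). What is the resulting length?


Input: aeabcaab
Stack-based adjacent duplicate removal:
  Read 'a': push. Stack: a
  Read 'e': push. Stack: ae
  Read 'a': push. Stack: aea
  Read 'b': push. Stack: aeab
  Read 'c': push. Stack: aeabc
  Read 'a': push. Stack: aeabca
  Read 'a': matches stack top 'a' => pop. Stack: aeabc
  Read 'b': push. Stack: aeabcb
Final stack: "aeabcb" (length 6)

6


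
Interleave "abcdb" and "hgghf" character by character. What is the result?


Interleaving "abcdb" and "hgghf":
  Position 0: 'a' from first, 'h' from second => "ah"
  Position 1: 'b' from first, 'g' from second => "bg"
  Position 2: 'c' from first, 'g' from second => "cg"
  Position 3: 'd' from first, 'h' from second => "dh"
  Position 4: 'b' from first, 'f' from second => "bf"
Result: ahbgcgdhbf

ahbgcgdhbf


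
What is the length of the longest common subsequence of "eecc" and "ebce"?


LCS of "eecc" and "ebce"
DP table:
           e    b    c    e
      0    0    0    0    0
  e   0    1    1    1    1
  e   0    1    1    1    2
  c   0    1    1    2    2
  c   0    1    1    2    2
LCS length = dp[4][4] = 2

2


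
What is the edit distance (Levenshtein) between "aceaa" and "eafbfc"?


Computing edit distance: "aceaa" -> "eafbfc"
DP table:
           e    a    f    b    f    c
      0    1    2    3    4    5    6
  a   1    1    1    2    3    4    5
  c   2    2    2    2    3    4    4
  e   3    2    3    3    3    4    5
  a   4    3    2    3    4    4    5
  a   5    4    3    3    4    5    5
Edit distance = dp[5][6] = 5

5


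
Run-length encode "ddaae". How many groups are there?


Input: ddaae
Scanning for consecutive runs:
  Group 1: 'd' x 2 (positions 0-1)
  Group 2: 'a' x 2 (positions 2-3)
  Group 3: 'e' x 1 (positions 4-4)
Total groups: 3

3


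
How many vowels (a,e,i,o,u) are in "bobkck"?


Input: bobkck
Checking each character:
  'b' at position 0: consonant
  'o' at position 1: vowel (running total: 1)
  'b' at position 2: consonant
  'k' at position 3: consonant
  'c' at position 4: consonant
  'k' at position 5: consonant
Total vowels: 1

1


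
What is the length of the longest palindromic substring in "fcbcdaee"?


Input: "fcbcdaee"
Checking substrings for palindromes:
  [1:4] "cbc" (len 3) => palindrome
  [6:8] "ee" (len 2) => palindrome
Longest palindromic substring: "cbc" with length 3

3


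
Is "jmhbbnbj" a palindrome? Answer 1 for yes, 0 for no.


Input: jmhbbnbj
Reversed: jbnbbhmj
  Compare pos 0 ('j') with pos 7 ('j'): match
  Compare pos 1 ('m') with pos 6 ('b'): MISMATCH
  Compare pos 2 ('h') with pos 5 ('n'): MISMATCH
  Compare pos 3 ('b') with pos 4 ('b'): match
Result: not a palindrome

0


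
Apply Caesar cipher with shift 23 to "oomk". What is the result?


Caesar cipher: shift "oomk" by 23
  'o' (pos 14) + 23 = pos 11 = 'l'
  'o' (pos 14) + 23 = pos 11 = 'l'
  'm' (pos 12) + 23 = pos 9 = 'j'
  'k' (pos 10) + 23 = pos 7 = 'h'
Result: lljh

lljh


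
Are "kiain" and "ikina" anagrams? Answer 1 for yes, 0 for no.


Strings: "kiain", "ikina"
Sorted first:  aiikn
Sorted second: aiikn
Sorted forms match => anagrams

1


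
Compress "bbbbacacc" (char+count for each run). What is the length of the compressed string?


Input: bbbbacacc
Runs:
  'b' x 4 => "b4"
  'a' x 1 => "a1"
  'c' x 1 => "c1"
  'a' x 1 => "a1"
  'c' x 2 => "c2"
Compressed: "b4a1c1a1c2"
Compressed length: 10

10


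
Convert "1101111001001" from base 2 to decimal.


Input: "1101111001001" in base 2
Positional expansion:
  Digit '1' (value 1) x 2^12 = 4096
  Digit '1' (value 1) x 2^11 = 2048
  Digit '0' (value 0) x 2^10 = 0
  Digit '1' (value 1) x 2^9 = 512
  Digit '1' (value 1) x 2^8 = 256
  Digit '1' (value 1) x 2^7 = 128
  Digit '1' (value 1) x 2^6 = 64
  Digit '0' (value 0) x 2^5 = 0
  Digit '0' (value 0) x 2^4 = 0
  Digit '1' (value 1) x 2^3 = 8
  Digit '0' (value 0) x 2^2 = 0
  Digit '0' (value 0) x 2^1 = 0
  Digit '1' (value 1) x 2^0 = 1
Sum = 7113

7113


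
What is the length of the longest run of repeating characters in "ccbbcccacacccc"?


Input: "ccbbcccacacccc"
Scanning for longest run:
  Position 1 ('c'): continues run of 'c', length=2
  Position 2 ('b'): new char, reset run to 1
  Position 3 ('b'): continues run of 'b', length=2
  Position 4 ('c'): new char, reset run to 1
  Position 5 ('c'): continues run of 'c', length=2
  Position 6 ('c'): continues run of 'c', length=3
  Position 7 ('a'): new char, reset run to 1
  Position 8 ('c'): new char, reset run to 1
  Position 9 ('a'): new char, reset run to 1
  Position 10 ('c'): new char, reset run to 1
  Position 11 ('c'): continues run of 'c', length=2
  Position 12 ('c'): continues run of 'c', length=3
  Position 13 ('c'): continues run of 'c', length=4
Longest run: 'c' with length 4

4


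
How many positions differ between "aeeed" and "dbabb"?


Comparing "aeeed" and "dbabb" position by position:
  Position 0: 'a' vs 'd' => DIFFER
  Position 1: 'e' vs 'b' => DIFFER
  Position 2: 'e' vs 'a' => DIFFER
  Position 3: 'e' vs 'b' => DIFFER
  Position 4: 'd' vs 'b' => DIFFER
Positions that differ: 5

5


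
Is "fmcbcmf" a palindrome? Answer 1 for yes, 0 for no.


Input: fmcbcmf
Reversed: fmcbcmf
  Compare pos 0 ('f') with pos 6 ('f'): match
  Compare pos 1 ('m') with pos 5 ('m'): match
  Compare pos 2 ('c') with pos 4 ('c'): match
Result: palindrome

1


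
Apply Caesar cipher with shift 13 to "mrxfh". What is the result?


Caesar cipher: shift "mrxfh" by 13
  'm' (pos 12) + 13 = pos 25 = 'z'
  'r' (pos 17) + 13 = pos 4 = 'e'
  'x' (pos 23) + 13 = pos 10 = 'k'
  'f' (pos 5) + 13 = pos 18 = 's'
  'h' (pos 7) + 13 = pos 20 = 'u'
Result: zeksu

zeksu


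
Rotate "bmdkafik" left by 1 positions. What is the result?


Input: "bmdkafik", rotate left by 1
First 1 characters: "b"
Remaining characters: "mdkafik"
Concatenate remaining + first: "mdkafik" + "b" = "mdkafikb"

mdkafikb


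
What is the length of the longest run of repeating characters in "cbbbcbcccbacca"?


Input: "cbbbcbcccbacca"
Scanning for longest run:
  Position 1 ('b'): new char, reset run to 1
  Position 2 ('b'): continues run of 'b', length=2
  Position 3 ('b'): continues run of 'b', length=3
  Position 4 ('c'): new char, reset run to 1
  Position 5 ('b'): new char, reset run to 1
  Position 6 ('c'): new char, reset run to 1
  Position 7 ('c'): continues run of 'c', length=2
  Position 8 ('c'): continues run of 'c', length=3
  Position 9 ('b'): new char, reset run to 1
  Position 10 ('a'): new char, reset run to 1
  Position 11 ('c'): new char, reset run to 1
  Position 12 ('c'): continues run of 'c', length=2
  Position 13 ('a'): new char, reset run to 1
Longest run: 'b' with length 3

3


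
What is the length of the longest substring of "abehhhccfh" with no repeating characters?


Input: "abehhhccfh"
Sliding window (track last position of each char):
  Position 0 ('a'): window [0,0] length 1 -- new best
  Position 1 ('b'): window [0,1] length 2 -- new best
  Position 2 ('e'): window [0,2] length 3 -- new best
  Position 3 ('h'): window [0,3] length 4 -- new best
  Position 4 ('h'): repeat (last at 3), move window start to 4
  Position 4 ('h'): window [4,4] length 1
  Position 5 ('h'): repeat (last at 4), move window start to 5
  Position 5 ('h'): window [5,5] length 1
  Position 6 ('c'): window [5,6] length 2
  Position 7 ('c'): repeat (last at 6), move window start to 7
  Position 7 ('c'): window [7,7] length 1
  Position 8 ('f'): window [7,8] length 2
  Position 9 ('h'): window [7,9] length 3
Longest substring with no repeats: "abeh" with length 4

4


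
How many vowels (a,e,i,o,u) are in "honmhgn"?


Input: honmhgn
Checking each character:
  'h' at position 0: consonant
  'o' at position 1: vowel (running total: 1)
  'n' at position 2: consonant
  'm' at position 3: consonant
  'h' at position 4: consonant
  'g' at position 5: consonant
  'n' at position 6: consonant
Total vowels: 1

1


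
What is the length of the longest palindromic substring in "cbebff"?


Input: "cbebff"
Checking substrings for palindromes:
  [1:4] "beb" (len 3) => palindrome
  [4:6] "ff" (len 2) => palindrome
Longest palindromic substring: "beb" with length 3

3


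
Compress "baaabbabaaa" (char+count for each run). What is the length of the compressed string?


Input: baaabbabaaa
Runs:
  'b' x 1 => "b1"
  'a' x 3 => "a3"
  'b' x 2 => "b2"
  'a' x 1 => "a1"
  'b' x 1 => "b1"
  'a' x 3 => "a3"
Compressed: "b1a3b2a1b1a3"
Compressed length: 12

12


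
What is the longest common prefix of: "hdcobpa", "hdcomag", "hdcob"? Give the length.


Words: hdcobpa, hdcomag, hdcob
  Position 0: all 'h' => match
  Position 1: all 'd' => match
  Position 2: all 'c' => match
  Position 3: all 'o' => match
  Position 4: ('b', 'm', 'b') => mismatch, stop
LCP = "hdco" (length 4)

4


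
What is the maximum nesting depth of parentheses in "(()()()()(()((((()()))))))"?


Input: "(()()()()(()((((()()))))))"
Tracking depth:
  Position 0 '(': depth becomes 1
  Position 1 '(': depth becomes 2
  Position 2 ')': depth becomes 1
  Position 3 '(': depth becomes 2
  Position 4 ')': depth becomes 1
  Position 5 '(': depth becomes 2
  Position 6 ')': depth becomes 1
  Position 7 '(': depth becomes 2
  Position 8 ')': depth becomes 1
  Position 9 '(': depth becomes 2
  Position 10 '(': depth becomes 3
  Position 11 ')': depth becomes 2
  Position 12 '(': depth becomes 3
  Position 13 '(': depth becomes 4
  Position 14 '(': depth becomes 5
  Position 15 '(': depth becomes 6
  Position 16 '(': depth becomes 7
  Position 17 ')': depth becomes 6
  Position 18 '(': depth becomes 7
  Position 19 ')': depth becomes 6
  Position 20 ')': depth becomes 5
  Position 21 ')': depth becomes 4
  Position 22 ')': depth becomes 3
  Position 23 ')': depth becomes 2
  Position 24 ')': depth becomes 1
  Position 25 ')': depth becomes 0
Maximum depth reached: 7

7


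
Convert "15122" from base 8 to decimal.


Input: "15122" in base 8
Positional expansion:
  Digit '1' (value 1) x 8^4 = 4096
  Digit '5' (value 5) x 8^3 = 2560
  Digit '1' (value 1) x 8^2 = 64
  Digit '2' (value 2) x 8^1 = 16
  Digit '2' (value 2) x 8^0 = 2
Sum = 6738

6738


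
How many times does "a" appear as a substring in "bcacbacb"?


Searching for "a" in "bcacbacb"
Scanning each position:
  Position 0: "b" => no
  Position 1: "c" => no
  Position 2: "a" => MATCH
  Position 3: "c" => no
  Position 4: "b" => no
  Position 5: "a" => MATCH
  Position 6: "c" => no
  Position 7: "b" => no
Total occurrences: 2

2


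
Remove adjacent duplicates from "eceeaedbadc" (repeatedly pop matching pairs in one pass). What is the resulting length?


Input: eceeaedbadc
Stack-based adjacent duplicate removal:
  Read 'e': push. Stack: e
  Read 'c': push. Stack: ec
  Read 'e': push. Stack: ece
  Read 'e': matches stack top 'e' => pop. Stack: ec
  Read 'a': push. Stack: eca
  Read 'e': push. Stack: ecae
  Read 'd': push. Stack: ecaed
  Read 'b': push. Stack: ecaedb
  Read 'a': push. Stack: ecaedba
  Read 'd': push. Stack: ecaedbad
  Read 'c': push. Stack: ecaedbadc
Final stack: "ecaedbadc" (length 9)

9


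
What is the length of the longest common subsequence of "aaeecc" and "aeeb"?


LCS of "aaeecc" and "aeeb"
DP table:
           a    e    e    b
      0    0    0    0    0
  a   0    1    1    1    1
  a   0    1    1    1    1
  e   0    1    2    2    2
  e   0    1    2    3    3
  c   0    1    2    3    3
  c   0    1    2    3    3
LCS length = dp[6][4] = 3

3


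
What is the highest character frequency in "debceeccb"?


Input: debceeccb
Character counts:
  'b': 2
  'c': 3
  'd': 1
  'e': 3
Maximum frequency: 3

3


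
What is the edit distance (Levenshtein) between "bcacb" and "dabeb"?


Computing edit distance: "bcacb" -> "dabeb"
DP table:
           d    a    b    e    b
      0    1    2    3    4    5
  b   1    1    2    2    3    4
  c   2    2    2    3    3    4
  a   3    3    2    3    4    4
  c   4    4    3    3    4    5
  b   5    5    4    3    4    4
Edit distance = dp[5][5] = 4

4


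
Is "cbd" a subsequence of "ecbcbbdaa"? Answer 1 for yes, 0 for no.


Check if "cbd" is a subsequence of "ecbcbbdaa"
Greedy scan:
  Position 0 ('e'): no match needed
  Position 1 ('c'): matches sub[0] = 'c'
  Position 2 ('b'): matches sub[1] = 'b'
  Position 3 ('c'): no match needed
  Position 4 ('b'): no match needed
  Position 5 ('b'): no match needed
  Position 6 ('d'): matches sub[2] = 'd'
  Position 7 ('a'): no match needed
  Position 8 ('a'): no match needed
All 3 characters matched => is a subsequence

1


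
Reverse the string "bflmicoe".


Input: bflmicoe
Reading characters right to left:
  Position 7: 'e'
  Position 6: 'o'
  Position 5: 'c'
  Position 4: 'i'
  Position 3: 'm'
  Position 2: 'l'
  Position 1: 'f'
  Position 0: 'b'
Reversed: eocimlfb

eocimlfb


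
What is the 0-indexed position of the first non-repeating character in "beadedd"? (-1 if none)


Input: beadedd
Character frequencies:
  'a': 1
  'b': 1
  'd': 3
  'e': 2
Scanning left to right for freq == 1:
  Position 0 ('b'): unique! => answer = 0

0


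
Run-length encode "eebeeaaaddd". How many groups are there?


Input: eebeeaaaddd
Scanning for consecutive runs:
  Group 1: 'e' x 2 (positions 0-1)
  Group 2: 'b' x 1 (positions 2-2)
  Group 3: 'e' x 2 (positions 3-4)
  Group 4: 'a' x 3 (positions 5-7)
  Group 5: 'd' x 3 (positions 8-10)
Total groups: 5

5


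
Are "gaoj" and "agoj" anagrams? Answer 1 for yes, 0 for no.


Strings: "gaoj", "agoj"
Sorted first:  agjo
Sorted second: agjo
Sorted forms match => anagrams

1


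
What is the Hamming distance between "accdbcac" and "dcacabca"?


Comparing "accdbcac" and "dcacabca" position by position:
  Position 0: 'a' vs 'd' => differ
  Position 1: 'c' vs 'c' => same
  Position 2: 'c' vs 'a' => differ
  Position 3: 'd' vs 'c' => differ
  Position 4: 'b' vs 'a' => differ
  Position 5: 'c' vs 'b' => differ
  Position 6: 'a' vs 'c' => differ
  Position 7: 'c' vs 'a' => differ
Total differences (Hamming distance): 7

7


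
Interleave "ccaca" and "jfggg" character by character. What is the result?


Interleaving "ccaca" and "jfggg":
  Position 0: 'c' from first, 'j' from second => "cj"
  Position 1: 'c' from first, 'f' from second => "cf"
  Position 2: 'a' from first, 'g' from second => "ag"
  Position 3: 'c' from first, 'g' from second => "cg"
  Position 4: 'a' from first, 'g' from second => "ag"
Result: cjcfagcgag

cjcfagcgag


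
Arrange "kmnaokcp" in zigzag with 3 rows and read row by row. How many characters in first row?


Zigzag "kmnaokcp" into 3 rows:
Placing characters:
  'k' => row 0
  'm' => row 1
  'n' => row 2
  'a' => row 1
  'o' => row 0
  'k' => row 1
  'c' => row 2
  'p' => row 1
Rows:
  Row 0: "ko"
  Row 1: "makp"
  Row 2: "nc"
First row length: 2

2


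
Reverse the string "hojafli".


Input: hojafli
Reading characters right to left:
  Position 6: 'i'
  Position 5: 'l'
  Position 4: 'f'
  Position 3: 'a'
  Position 2: 'j'
  Position 1: 'o'
  Position 0: 'h'
Reversed: ilfajoh

ilfajoh


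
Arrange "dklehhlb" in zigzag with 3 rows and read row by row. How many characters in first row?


Zigzag "dklehhlb" into 3 rows:
Placing characters:
  'd' => row 0
  'k' => row 1
  'l' => row 2
  'e' => row 1
  'h' => row 0
  'h' => row 1
  'l' => row 2
  'b' => row 1
Rows:
  Row 0: "dh"
  Row 1: "kehb"
  Row 2: "ll"
First row length: 2

2


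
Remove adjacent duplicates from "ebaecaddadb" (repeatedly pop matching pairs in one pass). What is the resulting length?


Input: ebaecaddadb
Stack-based adjacent duplicate removal:
  Read 'e': push. Stack: e
  Read 'b': push. Stack: eb
  Read 'a': push. Stack: eba
  Read 'e': push. Stack: ebae
  Read 'c': push. Stack: ebaec
  Read 'a': push. Stack: ebaeca
  Read 'd': push. Stack: ebaecad
  Read 'd': matches stack top 'd' => pop. Stack: ebaeca
  Read 'a': matches stack top 'a' => pop. Stack: ebaec
  Read 'd': push. Stack: ebaecd
  Read 'b': push. Stack: ebaecdb
Final stack: "ebaecdb" (length 7)

7


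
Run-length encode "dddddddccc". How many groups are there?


Input: dddddddccc
Scanning for consecutive runs:
  Group 1: 'd' x 7 (positions 0-6)
  Group 2: 'c' x 3 (positions 7-9)
Total groups: 2

2


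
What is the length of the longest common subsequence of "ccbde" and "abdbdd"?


LCS of "ccbde" and "abdbdd"
DP table:
           a    b    d    b    d    d
      0    0    0    0    0    0    0
  c   0    0    0    0    0    0    0
  c   0    0    0    0    0    0    0
  b   0    0    1    1    1    1    1
  d   0    0    1    2    2    2    2
  e   0    0    1    2    2    2    2
LCS length = dp[5][6] = 2

2


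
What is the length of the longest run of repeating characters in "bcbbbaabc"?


Input: "bcbbbaabc"
Scanning for longest run:
  Position 1 ('c'): new char, reset run to 1
  Position 2 ('b'): new char, reset run to 1
  Position 3 ('b'): continues run of 'b', length=2
  Position 4 ('b'): continues run of 'b', length=3
  Position 5 ('a'): new char, reset run to 1
  Position 6 ('a'): continues run of 'a', length=2
  Position 7 ('b'): new char, reset run to 1
  Position 8 ('c'): new char, reset run to 1
Longest run: 'b' with length 3

3


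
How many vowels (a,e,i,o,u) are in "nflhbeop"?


Input: nflhbeop
Checking each character:
  'n' at position 0: consonant
  'f' at position 1: consonant
  'l' at position 2: consonant
  'h' at position 3: consonant
  'b' at position 4: consonant
  'e' at position 5: vowel (running total: 1)
  'o' at position 6: vowel (running total: 2)
  'p' at position 7: consonant
Total vowels: 2

2


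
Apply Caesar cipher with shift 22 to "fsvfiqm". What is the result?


Caesar cipher: shift "fsvfiqm" by 22
  'f' (pos 5) + 22 = pos 1 = 'b'
  's' (pos 18) + 22 = pos 14 = 'o'
  'v' (pos 21) + 22 = pos 17 = 'r'
  'f' (pos 5) + 22 = pos 1 = 'b'
  'i' (pos 8) + 22 = pos 4 = 'e'
  'q' (pos 16) + 22 = pos 12 = 'm'
  'm' (pos 12) + 22 = pos 8 = 'i'
Result: borbemi

borbemi


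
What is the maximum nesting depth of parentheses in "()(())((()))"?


Input: "()(())((()))"
Tracking depth:
  Position 0 '(': depth becomes 1
  Position 1 ')': depth becomes 0
  Position 2 '(': depth becomes 1
  Position 3 '(': depth becomes 2
  Position 4 ')': depth becomes 1
  Position 5 ')': depth becomes 0
  Position 6 '(': depth becomes 1
  Position 7 '(': depth becomes 2
  Position 8 '(': depth becomes 3
  Position 9 ')': depth becomes 2
  Position 10 ')': depth becomes 1
  Position 11 ')': depth becomes 0
Maximum depth reached: 3

3


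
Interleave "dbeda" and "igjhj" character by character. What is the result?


Interleaving "dbeda" and "igjhj":
  Position 0: 'd' from first, 'i' from second => "di"
  Position 1: 'b' from first, 'g' from second => "bg"
  Position 2: 'e' from first, 'j' from second => "ej"
  Position 3: 'd' from first, 'h' from second => "dh"
  Position 4: 'a' from first, 'j' from second => "aj"
Result: dibgejdhaj

dibgejdhaj


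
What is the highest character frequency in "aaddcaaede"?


Input: aaddcaaede
Character counts:
  'a': 4
  'c': 1
  'd': 3
  'e': 2
Maximum frequency: 4

4


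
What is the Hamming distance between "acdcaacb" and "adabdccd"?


Comparing "acdcaacb" and "adabdccd" position by position:
  Position 0: 'a' vs 'a' => same
  Position 1: 'c' vs 'd' => differ
  Position 2: 'd' vs 'a' => differ
  Position 3: 'c' vs 'b' => differ
  Position 4: 'a' vs 'd' => differ
  Position 5: 'a' vs 'c' => differ
  Position 6: 'c' vs 'c' => same
  Position 7: 'b' vs 'd' => differ
Total differences (Hamming distance): 6

6


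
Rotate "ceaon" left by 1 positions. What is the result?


Input: "ceaon", rotate left by 1
First 1 characters: "c"
Remaining characters: "eaon"
Concatenate remaining + first: "eaon" + "c" = "eaonc"

eaonc


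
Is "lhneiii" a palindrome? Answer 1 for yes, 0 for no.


Input: lhneiii
Reversed: iiienhl
  Compare pos 0 ('l') with pos 6 ('i'): MISMATCH
  Compare pos 1 ('h') with pos 5 ('i'): MISMATCH
  Compare pos 2 ('n') with pos 4 ('i'): MISMATCH
Result: not a palindrome

0


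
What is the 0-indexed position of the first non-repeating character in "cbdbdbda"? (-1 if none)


Input: cbdbdbda
Character frequencies:
  'a': 1
  'b': 3
  'c': 1
  'd': 3
Scanning left to right for freq == 1:
  Position 0 ('c'): unique! => answer = 0

0


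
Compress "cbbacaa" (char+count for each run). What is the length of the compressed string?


Input: cbbacaa
Runs:
  'c' x 1 => "c1"
  'b' x 2 => "b2"
  'a' x 1 => "a1"
  'c' x 1 => "c1"
  'a' x 2 => "a2"
Compressed: "c1b2a1c1a2"
Compressed length: 10

10


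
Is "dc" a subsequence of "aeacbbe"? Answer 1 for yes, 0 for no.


Check if "dc" is a subsequence of "aeacbbe"
Greedy scan:
  Position 0 ('a'): no match needed
  Position 1 ('e'): no match needed
  Position 2 ('a'): no match needed
  Position 3 ('c'): no match needed
  Position 4 ('b'): no match needed
  Position 5 ('b'): no match needed
  Position 6 ('e'): no match needed
Only matched 0/2 characters => not a subsequence

0


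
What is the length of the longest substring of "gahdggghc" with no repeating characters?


Input: "gahdggghc"
Sliding window (track last position of each char):
  Position 0 ('g'): window [0,0] length 1 -- new best
  Position 1 ('a'): window [0,1] length 2 -- new best
  Position 2 ('h'): window [0,2] length 3 -- new best
  Position 3 ('d'): window [0,3] length 4 -- new best
  Position 4 ('g'): repeat (last at 0), move window start to 1
  Position 4 ('g'): window [1,4] length 4
  Position 5 ('g'): repeat (last at 4), move window start to 5
  Position 5 ('g'): window [5,5] length 1
  Position 6 ('g'): repeat (last at 5), move window start to 6
  Position 6 ('g'): window [6,6] length 1
  Position 7 ('h'): window [6,7] length 2
  Position 8 ('c'): window [6,8] length 3
Longest substring with no repeats: "gahd" with length 4

4


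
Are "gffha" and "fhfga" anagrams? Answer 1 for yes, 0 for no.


Strings: "gffha", "fhfga"
Sorted first:  affgh
Sorted second: affgh
Sorted forms match => anagrams

1


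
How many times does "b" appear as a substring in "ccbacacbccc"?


Searching for "b" in "ccbacacbccc"
Scanning each position:
  Position 0: "c" => no
  Position 1: "c" => no
  Position 2: "b" => MATCH
  Position 3: "a" => no
  Position 4: "c" => no
  Position 5: "a" => no
  Position 6: "c" => no
  Position 7: "b" => MATCH
  Position 8: "c" => no
  Position 9: "c" => no
  Position 10: "c" => no
Total occurrences: 2

2


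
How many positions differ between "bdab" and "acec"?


Comparing "bdab" and "acec" position by position:
  Position 0: 'b' vs 'a' => DIFFER
  Position 1: 'd' vs 'c' => DIFFER
  Position 2: 'a' vs 'e' => DIFFER
  Position 3: 'b' vs 'c' => DIFFER
Positions that differ: 4

4


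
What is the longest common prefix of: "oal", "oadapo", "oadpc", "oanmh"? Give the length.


Words: oal, oadapo, oadpc, oanmh
  Position 0: all 'o' => match
  Position 1: all 'a' => match
  Position 2: ('l', 'd', 'd', 'n') => mismatch, stop
LCP = "oa" (length 2)

2


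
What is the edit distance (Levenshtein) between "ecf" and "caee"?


Computing edit distance: "ecf" -> "caee"
DP table:
           c    a    e    e
      0    1    2    3    4
  e   1    1    2    2    3
  c   2    1    2    3    3
  f   3    2    2    3    4
Edit distance = dp[3][4] = 4

4


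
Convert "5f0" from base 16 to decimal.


Input: "5f0" in base 16
Positional expansion:
  Digit '5' (value 5) x 16^2 = 1280
  Digit 'f' (value 15) x 16^1 = 240
  Digit '0' (value 0) x 16^0 = 0
Sum = 1520

1520


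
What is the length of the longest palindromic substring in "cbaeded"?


Input: "cbaeded"
Checking substrings for palindromes:
  [3:6] "ede" (len 3) => palindrome
  [4:7] "ded" (len 3) => palindrome
Longest palindromic substring: "ede" with length 3

3


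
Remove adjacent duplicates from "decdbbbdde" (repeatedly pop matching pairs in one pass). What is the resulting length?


Input: decdbbbdde
Stack-based adjacent duplicate removal:
  Read 'd': push. Stack: d
  Read 'e': push. Stack: de
  Read 'c': push. Stack: dec
  Read 'd': push. Stack: decd
  Read 'b': push. Stack: decdb
  Read 'b': matches stack top 'b' => pop. Stack: decd
  Read 'b': push. Stack: decdb
  Read 'd': push. Stack: decdbd
  Read 'd': matches stack top 'd' => pop. Stack: decdb
  Read 'e': push. Stack: decdbe
Final stack: "decdbe" (length 6)

6


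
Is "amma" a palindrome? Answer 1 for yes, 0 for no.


Input: amma
Reversed: amma
  Compare pos 0 ('a') with pos 3 ('a'): match
  Compare pos 1 ('m') with pos 2 ('m'): match
Result: palindrome

1


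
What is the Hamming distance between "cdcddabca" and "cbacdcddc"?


Comparing "cdcddabca" and "cbacdcddc" position by position:
  Position 0: 'c' vs 'c' => same
  Position 1: 'd' vs 'b' => differ
  Position 2: 'c' vs 'a' => differ
  Position 3: 'd' vs 'c' => differ
  Position 4: 'd' vs 'd' => same
  Position 5: 'a' vs 'c' => differ
  Position 6: 'b' vs 'd' => differ
  Position 7: 'c' vs 'd' => differ
  Position 8: 'a' vs 'c' => differ
Total differences (Hamming distance): 7

7


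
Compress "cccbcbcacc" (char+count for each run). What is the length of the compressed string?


Input: cccbcbcacc
Runs:
  'c' x 3 => "c3"
  'b' x 1 => "b1"
  'c' x 1 => "c1"
  'b' x 1 => "b1"
  'c' x 1 => "c1"
  'a' x 1 => "a1"
  'c' x 2 => "c2"
Compressed: "c3b1c1b1c1a1c2"
Compressed length: 14

14


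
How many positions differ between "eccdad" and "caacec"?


Comparing "eccdad" and "caacec" position by position:
  Position 0: 'e' vs 'c' => DIFFER
  Position 1: 'c' vs 'a' => DIFFER
  Position 2: 'c' vs 'a' => DIFFER
  Position 3: 'd' vs 'c' => DIFFER
  Position 4: 'a' vs 'e' => DIFFER
  Position 5: 'd' vs 'c' => DIFFER
Positions that differ: 6

6


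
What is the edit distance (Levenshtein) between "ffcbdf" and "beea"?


Computing edit distance: "ffcbdf" -> "beea"
DP table:
           b    e    e    a
      0    1    2    3    4
  f   1    1    2    3    4
  f   2    2    2    3    4
  c   3    3    3    3    4
  b   4    3    4    4    4
  d   5    4    4    5    5
  f   6    5    5    5    6
Edit distance = dp[6][4] = 6

6


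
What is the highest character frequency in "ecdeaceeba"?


Input: ecdeaceeba
Character counts:
  'a': 2
  'b': 1
  'c': 2
  'd': 1
  'e': 4
Maximum frequency: 4

4


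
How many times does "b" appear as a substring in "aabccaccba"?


Searching for "b" in "aabccaccba"
Scanning each position:
  Position 0: "a" => no
  Position 1: "a" => no
  Position 2: "b" => MATCH
  Position 3: "c" => no
  Position 4: "c" => no
  Position 5: "a" => no
  Position 6: "c" => no
  Position 7: "c" => no
  Position 8: "b" => MATCH
  Position 9: "a" => no
Total occurrences: 2

2


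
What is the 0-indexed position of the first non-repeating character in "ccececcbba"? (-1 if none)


Input: ccececcbba
Character frequencies:
  'a': 1
  'b': 2
  'c': 5
  'e': 2
Scanning left to right for freq == 1:
  Position 0 ('c'): freq=5, skip
  Position 1 ('c'): freq=5, skip
  Position 2 ('e'): freq=2, skip
  Position 3 ('c'): freq=5, skip
  Position 4 ('e'): freq=2, skip
  Position 5 ('c'): freq=5, skip
  Position 6 ('c'): freq=5, skip
  Position 7 ('b'): freq=2, skip
  Position 8 ('b'): freq=2, skip
  Position 9 ('a'): unique! => answer = 9

9


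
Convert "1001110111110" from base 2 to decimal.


Input: "1001110111110" in base 2
Positional expansion:
  Digit '1' (value 1) x 2^12 = 4096
  Digit '0' (value 0) x 2^11 = 0
  Digit '0' (value 0) x 2^10 = 0
  Digit '1' (value 1) x 2^9 = 512
  Digit '1' (value 1) x 2^8 = 256
  Digit '1' (value 1) x 2^7 = 128
  Digit '0' (value 0) x 2^6 = 0
  Digit '1' (value 1) x 2^5 = 32
  Digit '1' (value 1) x 2^4 = 16
  Digit '1' (value 1) x 2^3 = 8
  Digit '1' (value 1) x 2^2 = 4
  Digit '1' (value 1) x 2^1 = 2
  Digit '0' (value 0) x 2^0 = 0
Sum = 5054

5054


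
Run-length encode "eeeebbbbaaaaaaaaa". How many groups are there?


Input: eeeebbbbaaaaaaaaa
Scanning for consecutive runs:
  Group 1: 'e' x 4 (positions 0-3)
  Group 2: 'b' x 4 (positions 4-7)
  Group 3: 'a' x 9 (positions 8-16)
Total groups: 3

3


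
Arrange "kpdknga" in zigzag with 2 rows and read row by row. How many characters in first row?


Zigzag "kpdknga" into 2 rows:
Placing characters:
  'k' => row 0
  'p' => row 1
  'd' => row 0
  'k' => row 1
  'n' => row 0
  'g' => row 1
  'a' => row 0
Rows:
  Row 0: "kdna"
  Row 1: "pkg"
First row length: 4

4


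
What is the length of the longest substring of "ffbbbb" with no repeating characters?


Input: "ffbbbb"
Sliding window (track last position of each char):
  Position 0 ('f'): window [0,0] length 1 -- new best
  Position 1 ('f'): repeat (last at 0), move window start to 1
  Position 1 ('f'): window [1,1] length 1
  Position 2 ('b'): window [1,2] length 2 -- new best
  Position 3 ('b'): repeat (last at 2), move window start to 3
  Position 3 ('b'): window [3,3] length 1
  Position 4 ('b'): repeat (last at 3), move window start to 4
  Position 4 ('b'): window [4,4] length 1
  Position 5 ('b'): repeat (last at 4), move window start to 5
  Position 5 ('b'): window [5,5] length 1
Longest substring with no repeats: "fb" with length 2

2


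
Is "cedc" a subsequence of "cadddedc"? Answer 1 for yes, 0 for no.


Check if "cedc" is a subsequence of "cadddedc"
Greedy scan:
  Position 0 ('c'): matches sub[0] = 'c'
  Position 1 ('a'): no match needed
  Position 2 ('d'): no match needed
  Position 3 ('d'): no match needed
  Position 4 ('d'): no match needed
  Position 5 ('e'): matches sub[1] = 'e'
  Position 6 ('d'): matches sub[2] = 'd'
  Position 7 ('c'): matches sub[3] = 'c'
All 4 characters matched => is a subsequence

1


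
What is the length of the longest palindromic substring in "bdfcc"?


Input: "bdfcc"
Checking substrings for palindromes:
  [3:5] "cc" (len 2) => palindrome
Longest palindromic substring: "cc" with length 2

2


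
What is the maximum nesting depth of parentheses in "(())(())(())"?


Input: "(())(())(())"
Tracking depth:
  Position 0 '(': depth becomes 1
  Position 1 '(': depth becomes 2
  Position 2 ')': depth becomes 1
  Position 3 ')': depth becomes 0
  Position 4 '(': depth becomes 1
  Position 5 '(': depth becomes 2
  Position 6 ')': depth becomes 1
  Position 7 ')': depth becomes 0
  Position 8 '(': depth becomes 1
  Position 9 '(': depth becomes 2
  Position 10 ')': depth becomes 1
  Position 11 ')': depth becomes 0
Maximum depth reached: 2

2


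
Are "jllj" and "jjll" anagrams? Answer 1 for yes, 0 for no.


Strings: "jllj", "jjll"
Sorted first:  jjll
Sorted second: jjll
Sorted forms match => anagrams

1


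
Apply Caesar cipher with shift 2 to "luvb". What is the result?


Caesar cipher: shift "luvb" by 2
  'l' (pos 11) + 2 = pos 13 = 'n'
  'u' (pos 20) + 2 = pos 22 = 'w'
  'v' (pos 21) + 2 = pos 23 = 'x'
  'b' (pos 1) + 2 = pos 3 = 'd'
Result: nwxd

nwxd


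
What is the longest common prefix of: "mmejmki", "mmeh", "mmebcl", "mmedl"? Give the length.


Words: mmejmki, mmeh, mmebcl, mmedl
  Position 0: all 'm' => match
  Position 1: all 'm' => match
  Position 2: all 'e' => match
  Position 3: ('j', 'h', 'b', 'd') => mismatch, stop
LCP = "mme" (length 3)

3


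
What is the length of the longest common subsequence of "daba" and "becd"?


LCS of "daba" and "becd"
DP table:
           b    e    c    d
      0    0    0    0    0
  d   0    0    0    0    1
  a   0    0    0    0    1
  b   0    1    1    1    1
  a   0    1    1    1    1
LCS length = dp[4][4] = 1

1


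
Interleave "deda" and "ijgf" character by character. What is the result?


Interleaving "deda" and "ijgf":
  Position 0: 'd' from first, 'i' from second => "di"
  Position 1: 'e' from first, 'j' from second => "ej"
  Position 2: 'd' from first, 'g' from second => "dg"
  Position 3: 'a' from first, 'f' from second => "af"
Result: diejdgaf

diejdgaf


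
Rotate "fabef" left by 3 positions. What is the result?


Input: "fabef", rotate left by 3
First 3 characters: "fab"
Remaining characters: "ef"
Concatenate remaining + first: "ef" + "fab" = "effab"

effab


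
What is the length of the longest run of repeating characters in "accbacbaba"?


Input: "accbacbaba"
Scanning for longest run:
  Position 1 ('c'): new char, reset run to 1
  Position 2 ('c'): continues run of 'c', length=2
  Position 3 ('b'): new char, reset run to 1
  Position 4 ('a'): new char, reset run to 1
  Position 5 ('c'): new char, reset run to 1
  Position 6 ('b'): new char, reset run to 1
  Position 7 ('a'): new char, reset run to 1
  Position 8 ('b'): new char, reset run to 1
  Position 9 ('a'): new char, reset run to 1
Longest run: 'c' with length 2

2


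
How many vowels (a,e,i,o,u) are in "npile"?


Input: npile
Checking each character:
  'n' at position 0: consonant
  'p' at position 1: consonant
  'i' at position 2: vowel (running total: 1)
  'l' at position 3: consonant
  'e' at position 4: vowel (running total: 2)
Total vowels: 2

2


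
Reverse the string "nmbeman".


Input: nmbeman
Reading characters right to left:
  Position 6: 'n'
  Position 5: 'a'
  Position 4: 'm'
  Position 3: 'e'
  Position 2: 'b'
  Position 1: 'm'
  Position 0: 'n'
Reversed: namebmn

namebmn


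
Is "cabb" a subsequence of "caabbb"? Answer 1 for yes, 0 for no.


Check if "cabb" is a subsequence of "caabbb"
Greedy scan:
  Position 0 ('c'): matches sub[0] = 'c'
  Position 1 ('a'): matches sub[1] = 'a'
  Position 2 ('a'): no match needed
  Position 3 ('b'): matches sub[2] = 'b'
  Position 4 ('b'): matches sub[3] = 'b'
  Position 5 ('b'): no match needed
All 4 characters matched => is a subsequence

1


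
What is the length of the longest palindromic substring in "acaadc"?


Input: "acaadc"
Checking substrings for palindromes:
  [0:3] "aca" (len 3) => palindrome
  [2:4] "aa" (len 2) => palindrome
Longest palindromic substring: "aca" with length 3

3


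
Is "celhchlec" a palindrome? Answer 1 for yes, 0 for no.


Input: celhchlec
Reversed: celhchlec
  Compare pos 0 ('c') with pos 8 ('c'): match
  Compare pos 1 ('e') with pos 7 ('e'): match
  Compare pos 2 ('l') with pos 6 ('l'): match
  Compare pos 3 ('h') with pos 5 ('h'): match
Result: palindrome

1


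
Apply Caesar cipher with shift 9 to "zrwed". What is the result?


Caesar cipher: shift "zrwed" by 9
  'z' (pos 25) + 9 = pos 8 = 'i'
  'r' (pos 17) + 9 = pos 0 = 'a'
  'w' (pos 22) + 9 = pos 5 = 'f'
  'e' (pos 4) + 9 = pos 13 = 'n'
  'd' (pos 3) + 9 = pos 12 = 'm'
Result: iafnm

iafnm


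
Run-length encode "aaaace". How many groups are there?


Input: aaaace
Scanning for consecutive runs:
  Group 1: 'a' x 4 (positions 0-3)
  Group 2: 'c' x 1 (positions 4-4)
  Group 3: 'e' x 1 (positions 5-5)
Total groups: 3

3


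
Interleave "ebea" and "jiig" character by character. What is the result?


Interleaving "ebea" and "jiig":
  Position 0: 'e' from first, 'j' from second => "ej"
  Position 1: 'b' from first, 'i' from second => "bi"
  Position 2: 'e' from first, 'i' from second => "ei"
  Position 3: 'a' from first, 'g' from second => "ag"
Result: ejbieiag

ejbieiag


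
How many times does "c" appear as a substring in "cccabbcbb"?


Searching for "c" in "cccabbcbb"
Scanning each position:
  Position 0: "c" => MATCH
  Position 1: "c" => MATCH
  Position 2: "c" => MATCH
  Position 3: "a" => no
  Position 4: "b" => no
  Position 5: "b" => no
  Position 6: "c" => MATCH
  Position 7: "b" => no
  Position 8: "b" => no
Total occurrences: 4

4
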